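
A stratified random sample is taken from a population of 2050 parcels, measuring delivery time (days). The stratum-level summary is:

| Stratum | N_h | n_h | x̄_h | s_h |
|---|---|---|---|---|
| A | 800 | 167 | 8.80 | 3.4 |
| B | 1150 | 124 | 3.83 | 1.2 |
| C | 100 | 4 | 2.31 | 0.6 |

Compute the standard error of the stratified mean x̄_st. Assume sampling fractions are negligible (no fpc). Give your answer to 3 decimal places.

SE(x̄_st) ≈ 0.120

V̂(x̄_st) = Σ W_h² s_h²/n_h, with W_h = N_h/N and N = 2050:
  stratum A: (800/2050)²·3.4²/167 = 0.0105418
  stratum B: (1150/2050)²·1.2²/124 = 0.00365451
  stratum C: (100/2050)²·0.6²/4 = 0.000214158
V̂(x̄_st) = 0.0144104
SE(x̄_st) = √0.0144104 = 0.120043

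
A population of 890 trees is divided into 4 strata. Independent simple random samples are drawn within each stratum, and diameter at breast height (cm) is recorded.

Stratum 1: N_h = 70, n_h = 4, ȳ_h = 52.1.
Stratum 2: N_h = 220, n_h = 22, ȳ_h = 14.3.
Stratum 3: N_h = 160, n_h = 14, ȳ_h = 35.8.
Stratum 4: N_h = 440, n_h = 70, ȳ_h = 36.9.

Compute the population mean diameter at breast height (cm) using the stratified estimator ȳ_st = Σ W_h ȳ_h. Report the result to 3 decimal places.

N = Σ N_h = 890. Stratum weights W_h = N_h/N.
ȳ_st = (70·52.1 + 220·14.3 + 160·35.8 + 440·36.9) / 890 = 32.31124

ȳ_st ≈ 32.311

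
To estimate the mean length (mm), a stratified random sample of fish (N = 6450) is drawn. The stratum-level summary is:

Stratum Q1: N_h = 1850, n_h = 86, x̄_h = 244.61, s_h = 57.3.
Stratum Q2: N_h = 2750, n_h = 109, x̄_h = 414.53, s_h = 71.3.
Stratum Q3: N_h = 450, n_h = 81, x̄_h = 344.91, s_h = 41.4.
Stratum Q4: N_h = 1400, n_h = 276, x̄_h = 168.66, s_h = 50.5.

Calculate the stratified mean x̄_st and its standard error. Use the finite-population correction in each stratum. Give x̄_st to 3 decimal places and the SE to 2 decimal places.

x̄_st = Σ W_h x̄_h = (1850·244.61 + 2750·414.53 + 450·344.91 + 1400·168.66)/6450 = 307.56891
V̂(x̄_st) = Σ W_h² (1 − n_h/N_h) s_h²/n_h, with W_h = N_h/N and N = 6450:
  stratum Q1: (1850/6450)²·(1 − 86/1850)·57.3²/86 = 2.99476
  stratum Q2: (2750/6450)²·(1 − 109/2750)·71.3²/109 = 8.14206
  stratum Q3: (450/6450)²·(1 − 81/450)·41.4²/81 = 0.0844569
  stratum Q4: (1400/6450)²·(1 − 276/1400)·50.5²/276 = 0.349501
V̂(x̄_st) = 11.5708
SE(x̄_st) = √11.5708 = 3.40158

x̄_st ≈ 307.569, SE ≈ 3.40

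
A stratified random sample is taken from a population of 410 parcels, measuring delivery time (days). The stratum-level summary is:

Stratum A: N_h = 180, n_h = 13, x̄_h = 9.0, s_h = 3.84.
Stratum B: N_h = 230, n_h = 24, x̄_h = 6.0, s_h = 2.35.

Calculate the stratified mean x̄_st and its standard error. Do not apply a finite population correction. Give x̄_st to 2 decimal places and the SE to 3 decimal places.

x̄_st ≈ 7.32, SE ≈ 0.539

x̄_st = Σ W_h x̄_h = (180·9.0 + 230·6.0)/410 = 7.31707
V̂(x̄_st) = Σ W_h² s_h²/n_h, with W_h = N_h/N and N = 410:
  stratum A: (180/410)²·3.84²/13 = 0.218623
  stratum B: (230/410)²·2.35²/24 = 0.0724123
V̂(x̄_st) = 0.291036
SE(x̄_st) = √0.291036 = 0.539477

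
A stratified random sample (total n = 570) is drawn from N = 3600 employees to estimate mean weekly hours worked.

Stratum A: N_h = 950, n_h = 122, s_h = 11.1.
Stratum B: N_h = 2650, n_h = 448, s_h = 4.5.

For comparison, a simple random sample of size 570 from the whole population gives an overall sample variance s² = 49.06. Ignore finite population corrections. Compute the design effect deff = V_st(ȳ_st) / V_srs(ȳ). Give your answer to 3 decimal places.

deff ≈ 1.102

V̂(ȳ_st) = Σ W_h² s_h²/n_h, with W_h = N_h/N and N = 3600:
  stratum A: (950/3600)²·11.1²/122 = 0.070328
  stratum B: (2650/3600)²·4.5²/448 = 0.0244925
V_st = 0.0948205
V_srs = s²/n = 49.06/570 = 0.0860702
deff = V_st / V_srs = 0.0948205/0.0860702 = 1.1017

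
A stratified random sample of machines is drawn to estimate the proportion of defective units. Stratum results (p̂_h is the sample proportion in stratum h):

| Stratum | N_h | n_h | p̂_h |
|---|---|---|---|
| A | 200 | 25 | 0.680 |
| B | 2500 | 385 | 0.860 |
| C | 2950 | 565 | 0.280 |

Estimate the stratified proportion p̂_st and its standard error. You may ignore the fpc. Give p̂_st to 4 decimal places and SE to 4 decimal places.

N = 5650; stratum weights W_h = N_h/N.
p̂_st = Σ W_h p̂_h = (200·0.680 + 2500·0.860 + 2950·0.280)/5650 = 0.55080
V̂(p̂_st) = Σ W_h² p̂_h(1−p̂_h)/(n_h−1):
  stratum A: (200/5650)²·0.680·0.320/24 = 1.13608e-05
  stratum B: (2500/5650)²·0.860·0.140/384 = 6.13873e-05
  stratum C: (2950/5650)²·0.280·0.720/564 = 9.74448e-05
V̂(p̂_st) = 0.000170193; SE = √V̂ = 0.0130458

p̂_st ≈ 0.5508, SE ≈ 0.0130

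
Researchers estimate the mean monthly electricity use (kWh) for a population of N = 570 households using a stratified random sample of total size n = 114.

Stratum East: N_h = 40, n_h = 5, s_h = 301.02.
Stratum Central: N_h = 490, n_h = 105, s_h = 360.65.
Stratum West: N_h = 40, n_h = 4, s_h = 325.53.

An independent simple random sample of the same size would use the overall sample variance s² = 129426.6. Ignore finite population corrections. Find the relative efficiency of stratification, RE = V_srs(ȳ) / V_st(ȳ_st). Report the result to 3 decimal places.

RE ≈ 1.000

V̂(ȳ_st) = Σ W_h² s_h²/n_h, with W_h = N_h/N and N = 570:
  stratum East: (40/570)²·301.02²/5 = 89.2465
  stratum Central: (490/570)²·360.65²/105 = 915.43
  stratum West: (40/570)²·325.53²/4 = 130.464
V_st = 1135.14
V_srs = s²/n = 129426.6/114 = 1135.32
Relative efficiency = V_srs / V_st = 1135.32/1135.14 = 1.0002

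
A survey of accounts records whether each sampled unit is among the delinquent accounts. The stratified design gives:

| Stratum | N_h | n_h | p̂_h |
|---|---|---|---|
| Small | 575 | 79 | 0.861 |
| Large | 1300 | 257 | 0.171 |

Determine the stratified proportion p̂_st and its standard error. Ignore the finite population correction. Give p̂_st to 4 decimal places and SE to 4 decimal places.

p̂_st ≈ 0.3826, SE ≈ 0.0203

N = 1875; stratum weights W_h = N_h/N.
p̂_st = Σ W_h p̂_h = (575·0.861 + 1300·0.171)/1875 = 0.38260
V̂(p̂_st) = Σ W_h² p̂_h(1−p̂_h)/(n_h−1):
  stratum Small: (575/1875)²·0.861·0.139/78 = 0.000144297
  stratum Large: (1300/1875)²·0.171·0.829/256 = 0.000266192
V̂(p̂_st) = 0.000410489; SE = √V̂ = 0.0202605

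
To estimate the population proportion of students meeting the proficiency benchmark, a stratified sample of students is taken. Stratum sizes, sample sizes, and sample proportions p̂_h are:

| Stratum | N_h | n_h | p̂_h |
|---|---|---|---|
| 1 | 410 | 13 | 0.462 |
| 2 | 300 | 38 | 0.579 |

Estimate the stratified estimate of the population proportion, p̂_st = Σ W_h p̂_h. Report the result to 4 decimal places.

N = 710; stratum weights W_h = N_h/N.
p̂_st = Σ W_h p̂_h = (410·0.462 + 300·0.579)/710 = 0.51144

p̂_st ≈ 0.5114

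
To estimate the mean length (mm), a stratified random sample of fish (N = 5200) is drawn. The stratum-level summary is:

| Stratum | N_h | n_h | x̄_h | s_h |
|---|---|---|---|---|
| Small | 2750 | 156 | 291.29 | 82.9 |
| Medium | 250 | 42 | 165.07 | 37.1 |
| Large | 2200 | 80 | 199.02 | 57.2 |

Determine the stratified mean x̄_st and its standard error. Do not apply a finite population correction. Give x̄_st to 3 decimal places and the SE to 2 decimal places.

x̄_st ≈ 246.184, SE ≈ 4.44

x̄_st = Σ W_h x̄_h = (2750·291.29 + 250·165.07 + 2200·199.02)/5200 = 246.18442
V̂(x̄_st) = Σ W_h² s_h²/n_h, with W_h = N_h/N and N = 5200:
  stratum Small: (2750/5200)²·82.9²/156 = 12.3209
  stratum Medium: (250/5200)²·37.1²/42 = 0.0757481
  stratum Large: (2200/5200)²·57.2²/80 = 7.3205
V̂(x̄_st) = 19.7172
SE(x̄_st) = √19.7172 = 4.4404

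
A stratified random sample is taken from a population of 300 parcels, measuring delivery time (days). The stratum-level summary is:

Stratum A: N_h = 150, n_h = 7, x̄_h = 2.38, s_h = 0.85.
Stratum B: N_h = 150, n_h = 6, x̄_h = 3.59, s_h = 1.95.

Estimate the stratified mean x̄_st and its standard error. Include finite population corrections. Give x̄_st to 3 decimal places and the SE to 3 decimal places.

x̄_st = Σ W_h x̄_h = (150·2.38 + 150·3.59)/300 = 2.98500
V̂(x̄_st) = Σ W_h² (1 − n_h/N_h) s_h²/n_h, with W_h = N_h/N and N = 300:
  stratum A: (150/300)²·(1 − 7/150)·0.85²/7 = 0.0245994
  stratum B: (150/300)²·(1 − 6/150)·1.95²/6 = 0.1521
V̂(x̄_st) = 0.176699
SE(x̄_st) = √0.176699 = 0.420356

x̄_st ≈ 2.985, SE ≈ 0.420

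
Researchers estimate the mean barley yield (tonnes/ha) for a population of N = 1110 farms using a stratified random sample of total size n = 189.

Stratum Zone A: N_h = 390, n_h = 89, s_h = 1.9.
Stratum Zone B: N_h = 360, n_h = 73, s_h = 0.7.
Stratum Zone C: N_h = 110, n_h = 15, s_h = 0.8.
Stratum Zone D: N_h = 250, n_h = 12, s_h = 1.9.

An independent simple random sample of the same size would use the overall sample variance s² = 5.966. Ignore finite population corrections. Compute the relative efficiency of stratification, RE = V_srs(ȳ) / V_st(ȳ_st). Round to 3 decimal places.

V̂(ȳ_st) = Σ W_h² s_h²/n_h, with W_h = N_h/N and N = 1110:
  stratum Zone A: (390/1110)²·1.9²/89 = 0.00500726
  stratum Zone B: (360/1110)²·0.7²/73 = 0.000706045
  stratum Zone C: (110/1110)²·0.8²/15 = 0.000419014
  stratum Zone D: (250/1110)²·1.9²/12 = 0.0152602
V_st = 0.0213925
V_srs = s²/n = 5.966/189 = 0.0315661
Relative efficiency = V_srs / V_st = 0.0315661/0.0213925 = 1.4756

RE ≈ 1.476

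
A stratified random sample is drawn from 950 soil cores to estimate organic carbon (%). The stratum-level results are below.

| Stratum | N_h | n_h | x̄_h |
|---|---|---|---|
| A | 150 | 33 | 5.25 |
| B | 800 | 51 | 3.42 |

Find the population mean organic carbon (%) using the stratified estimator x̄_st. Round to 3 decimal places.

N = Σ N_h = 950. Stratum weights W_h = N_h/N.
x̄_st = (150·5.25 + 800·3.42) / 950 = 3.70895

x̄_st ≈ 3.709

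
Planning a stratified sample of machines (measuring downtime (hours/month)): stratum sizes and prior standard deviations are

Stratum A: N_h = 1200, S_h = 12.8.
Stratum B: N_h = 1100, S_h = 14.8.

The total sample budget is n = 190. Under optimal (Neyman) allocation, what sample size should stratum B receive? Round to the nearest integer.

Neyman allocation: n_h = n · N_h S_h / Σ N_i S_i, with n = 190.
  stratum A: N_h·S_h = 1200·12.8 = 15360.00
  stratum B: N_h·S_h = 1100·14.8 = 16280.00
Σ N_h S_h = 31640.00
n for stratum B = 190·16280.00/31640.00 = 97.762 → 98

98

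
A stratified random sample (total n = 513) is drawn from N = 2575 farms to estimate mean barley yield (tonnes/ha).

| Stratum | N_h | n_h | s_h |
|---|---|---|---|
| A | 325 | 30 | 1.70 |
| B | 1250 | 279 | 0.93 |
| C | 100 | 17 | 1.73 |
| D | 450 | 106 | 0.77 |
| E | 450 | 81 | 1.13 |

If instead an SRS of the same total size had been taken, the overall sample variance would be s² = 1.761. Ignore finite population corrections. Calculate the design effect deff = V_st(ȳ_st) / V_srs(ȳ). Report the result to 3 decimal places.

V̂(ȳ_st) = Σ W_h² s_h²/n_h, with W_h = N_h/N and N = 2575:
  stratum A: (325/2575)²·1.70²/30 = 0.00153458
  stratum B: (1250/2575)²·0.93²/279 = 0.000730512
  stratum C: (100/2575)²·1.73²/17 = 0.000265515
  stratum D: (450/2575)²·0.77²/106 = 0.000170823
  stratum E: (450/2575)²·1.13²/81 = 0.00048144
V_st = 0.00318287
V_srs = s²/n = 1.761/513 = 0.00343275
deff = V_st / V_srs = 0.00318287/0.00343275 = 0.9272

deff ≈ 0.927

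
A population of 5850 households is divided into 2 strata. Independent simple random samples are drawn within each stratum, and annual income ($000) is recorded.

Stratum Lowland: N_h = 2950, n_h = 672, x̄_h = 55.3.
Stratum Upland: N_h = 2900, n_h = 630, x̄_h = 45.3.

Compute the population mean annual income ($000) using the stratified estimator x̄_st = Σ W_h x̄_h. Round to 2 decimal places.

x̄_st ≈ 50.34

N = Σ N_h = 5850. Stratum weights W_h = N_h/N.
x̄_st = (2950·55.3 + 2900·45.3) / 5850 = 50.3427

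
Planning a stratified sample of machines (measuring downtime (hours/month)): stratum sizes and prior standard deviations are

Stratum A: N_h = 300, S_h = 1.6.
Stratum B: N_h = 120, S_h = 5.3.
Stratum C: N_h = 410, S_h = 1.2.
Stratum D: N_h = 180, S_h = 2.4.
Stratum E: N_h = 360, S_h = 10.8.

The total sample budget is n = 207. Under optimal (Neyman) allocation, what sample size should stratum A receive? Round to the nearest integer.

Neyman allocation: n_h = n · N_h S_h / Σ N_i S_i, with n = 207.
  stratum A: N_h·S_h = 300·1.6 = 480.00
  stratum B: N_h·S_h = 120·5.3 = 636.00
  stratum C: N_h·S_h = 410·1.2 = 492.00
  stratum D: N_h·S_h = 180·2.4 = 432.00
  stratum E: N_h·S_h = 360·10.8 = 3888.00
Σ N_h S_h = 5928.00
n for stratum A = 207·480.00/5928.00 = 16.761 → 17

17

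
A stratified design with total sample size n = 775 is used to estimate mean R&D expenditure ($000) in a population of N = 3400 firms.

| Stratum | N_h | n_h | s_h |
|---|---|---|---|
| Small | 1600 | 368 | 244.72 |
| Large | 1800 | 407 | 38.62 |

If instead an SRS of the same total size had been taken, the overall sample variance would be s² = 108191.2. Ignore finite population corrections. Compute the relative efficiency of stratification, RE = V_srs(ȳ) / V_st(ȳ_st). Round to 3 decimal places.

V̂(ȳ_st) = Σ W_h² s_h²/n_h, with W_h = N_h/N and N = 3400:
  stratum Small: (1600/3400)²·244.72²/368 = 36.039
  stratum Large: (1800/3400)²·38.62²/407 = 1.02711
V_st = 37.0662
V_srs = s²/n = 108191.2/775 = 139.602
Relative efficiency = V_srs / V_st = 139.602/37.0662 = 3.7663

RE ≈ 3.766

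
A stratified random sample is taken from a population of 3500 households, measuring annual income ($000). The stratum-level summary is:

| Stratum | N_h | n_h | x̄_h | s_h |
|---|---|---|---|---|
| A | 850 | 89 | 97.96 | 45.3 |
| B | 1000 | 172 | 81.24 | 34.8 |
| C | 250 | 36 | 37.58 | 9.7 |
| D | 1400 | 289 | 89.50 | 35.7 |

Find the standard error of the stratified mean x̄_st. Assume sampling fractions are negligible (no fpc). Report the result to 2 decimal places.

SE(x̄_st) ≈ 1.63

V̂(x̄_st) = Σ W_h² s_h²/n_h, with W_h = N_h/N and N = 3500:
  stratum A: (850/3500)²·45.3²/89 = 1.3599
  stratum B: (1000/3500)²·34.8²/172 = 0.57477
  stratum C: (250/3500)²·9.7²/36 = 0.0133348
  stratum D: (1400/3500)²·35.7²/289 = 0.7056
V̂(x̄_st) = 2.65361
SE(x̄_st) = √2.65361 = 1.62899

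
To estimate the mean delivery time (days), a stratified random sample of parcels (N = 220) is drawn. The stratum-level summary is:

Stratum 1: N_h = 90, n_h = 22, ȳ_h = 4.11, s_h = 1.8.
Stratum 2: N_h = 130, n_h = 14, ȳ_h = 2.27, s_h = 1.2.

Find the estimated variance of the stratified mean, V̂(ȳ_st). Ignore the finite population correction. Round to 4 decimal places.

V̂(ȳ_st) = Σ W_h² s_h²/n_h, with W_h = N_h/N and N = 220:
  stratum 1: (90/220)²·1.8²/22 = 0.0246469
  stratum 2: (130/220)²·1.2²/14 = 0.035915
V̂(ȳ_st) = 0.0605619

V̂(ȳ_st) ≈ 0.0606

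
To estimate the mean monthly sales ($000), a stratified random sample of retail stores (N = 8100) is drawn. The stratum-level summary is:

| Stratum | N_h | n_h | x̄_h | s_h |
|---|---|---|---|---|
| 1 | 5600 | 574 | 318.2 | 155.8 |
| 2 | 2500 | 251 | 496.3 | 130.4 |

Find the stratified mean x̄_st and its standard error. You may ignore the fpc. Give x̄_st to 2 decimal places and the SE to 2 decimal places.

x̄_st = Σ W_h x̄_h = (5600·318.2 + 2500·496.3)/8100 = 373.16914
V̂(x̄_st) = Σ W_h² s_h²/n_h, with W_h = N_h/N and N = 8100:
  stratum 1: (5600/8100)²·155.8²/574 = 20.2129
  stratum 2: (2500/8100)²·130.4²/251 = 6.45344
V̂(x̄_st) = 26.6664
SE(x̄_st) = √26.6664 = 5.16395

x̄_st ≈ 373.17, SE ≈ 5.16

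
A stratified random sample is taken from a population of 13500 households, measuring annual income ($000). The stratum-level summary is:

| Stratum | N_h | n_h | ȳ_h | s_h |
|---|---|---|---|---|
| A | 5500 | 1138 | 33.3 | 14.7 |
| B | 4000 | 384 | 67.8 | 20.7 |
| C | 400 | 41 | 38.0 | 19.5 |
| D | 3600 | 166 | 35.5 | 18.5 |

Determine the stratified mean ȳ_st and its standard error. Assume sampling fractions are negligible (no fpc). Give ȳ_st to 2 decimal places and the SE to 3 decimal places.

ȳ_st = Σ W_h ȳ_h = (5500·33.3 + 4000·67.8 + 400·38.0 + 3600·35.5)/13500 = 44.24815
V̂(ȳ_st) = Σ W_h² s_h²/n_h, with W_h = N_h/N and N = 13500:
  stratum A: (5500/13500)²·14.7²/1138 = 0.0315174
  stratum B: (4000/13500)²·20.7²/384 = 0.097963
  stratum C: (400/13500)²·19.5²/41 = 0.00814213
  stratum D: (3600/13500)²·18.5²/166 = 0.146613
V̂(ȳ_st) = 0.284236
SE(ȳ_st) = √0.284236 = 0.533138

ȳ_st ≈ 44.25, SE ≈ 0.533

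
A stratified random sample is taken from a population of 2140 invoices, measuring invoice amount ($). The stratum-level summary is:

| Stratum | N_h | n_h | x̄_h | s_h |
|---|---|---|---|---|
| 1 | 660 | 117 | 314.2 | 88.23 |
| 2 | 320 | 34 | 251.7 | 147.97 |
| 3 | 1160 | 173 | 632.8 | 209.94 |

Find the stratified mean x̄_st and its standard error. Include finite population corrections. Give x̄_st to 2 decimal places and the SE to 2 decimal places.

x̄_st ≈ 477.55, SE ≈ 9.04

x̄_st = Σ W_h x̄_h = (660·314.2 + 320·251.7 + 1160·632.8)/2140 = 477.55327
V̂(x̄_st) = Σ W_h² (1 − n_h/N_h) s_h²/n_h, with W_h = N_h/N and N = 2140:
  stratum 1: (660/2140)²·(1 − 117/660)·88.23²/117 = 5.2067
  stratum 2: (320/2140)²·(1 − 34/320)·147.97²/34 = 12.8694
  stratum 3: (1160/2140)²·(1 − 173/1160)·209.94²/173 = 63.693
V̂(x̄_st) = 81.7691
SE(x̄_st) = √81.7691 = 9.04263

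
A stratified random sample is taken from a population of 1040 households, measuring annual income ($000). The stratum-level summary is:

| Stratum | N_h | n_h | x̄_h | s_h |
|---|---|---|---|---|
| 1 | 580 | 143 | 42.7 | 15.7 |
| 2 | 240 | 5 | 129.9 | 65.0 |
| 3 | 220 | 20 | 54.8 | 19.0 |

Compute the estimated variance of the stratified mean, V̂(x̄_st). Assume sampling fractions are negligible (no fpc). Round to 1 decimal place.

V̂(x̄_st) = Σ W_h² s_h²/n_h, with W_h = N_h/N and N = 1040:
  stratum 1: (580/1040)²·15.7²/143 = 0.536108
  stratum 2: (240/1040)²·65.0²/5 = 45
  stratum 3: (220/1040)²·19.0²/20 = 0.807711
V̂(x̄_st) = 46.3438

V̂(x̄_st) ≈ 46.3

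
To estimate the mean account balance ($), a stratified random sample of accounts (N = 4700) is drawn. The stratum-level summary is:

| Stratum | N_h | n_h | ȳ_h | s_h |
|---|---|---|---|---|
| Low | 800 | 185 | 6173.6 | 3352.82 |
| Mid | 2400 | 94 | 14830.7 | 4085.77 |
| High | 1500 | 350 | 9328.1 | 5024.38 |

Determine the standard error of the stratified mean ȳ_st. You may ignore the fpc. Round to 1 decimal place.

SE(ȳ_st) ≈ 235.4

V̂(ȳ_st) = Σ W_h² s_h²/n_h, with W_h = N_h/N and N = 4700:
  stratum Low: (800/4700)²·3352.82²/185 = 1760.49
  stratum Mid: (2400/4700)²·4085.77²/94 = 46307
  stratum High: (1500/4700)²·5024.38²/350 = 7346.55
V̂(ȳ_st) = 55414.1
SE(ȳ_st) = √55414.1 = 235.402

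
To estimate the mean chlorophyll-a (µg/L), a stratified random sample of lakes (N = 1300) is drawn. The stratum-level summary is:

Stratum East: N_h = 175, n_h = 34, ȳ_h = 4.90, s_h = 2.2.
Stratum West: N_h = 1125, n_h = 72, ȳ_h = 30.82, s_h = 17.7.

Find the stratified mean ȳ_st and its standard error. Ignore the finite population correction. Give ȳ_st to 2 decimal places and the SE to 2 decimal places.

ȳ_st ≈ 27.33, SE ≈ 1.81

ȳ_st = Σ W_h ȳ_h = (175·4.90 + 1125·30.82)/1300 = 27.33077
V̂(ȳ_st) = Σ W_h² s_h²/n_h, with W_h = N_h/N and N = 1300:
  stratum East: (175/1300)²·2.2²/34 = 0.00257962
  stratum West: (1125/1300)²·17.7²/72 = 3.25861
V̂(ȳ_st) = 3.26119
SE(ȳ_st) = √3.26119 = 1.80588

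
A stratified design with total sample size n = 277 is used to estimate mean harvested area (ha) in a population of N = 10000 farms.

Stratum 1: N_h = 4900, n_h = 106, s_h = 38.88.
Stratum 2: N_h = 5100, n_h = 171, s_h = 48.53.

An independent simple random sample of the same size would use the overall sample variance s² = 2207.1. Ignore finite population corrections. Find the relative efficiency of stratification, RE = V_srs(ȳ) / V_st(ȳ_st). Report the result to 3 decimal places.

RE ≈ 1.137

V̂(ȳ_st) = Σ W_h² s_h²/n_h, with W_h = N_h/N and N = 10000:
  stratum 1: (4900/10000)²·38.88²/106 = 3.42404
  stratum 2: (5100/10000)²·48.53²/171 = 3.58232
V_st = 7.00636
V_srs = s²/n = 2207.1/277 = 7.96787
Relative efficiency = V_srs / V_st = 7.96787/7.00636 = 1.1372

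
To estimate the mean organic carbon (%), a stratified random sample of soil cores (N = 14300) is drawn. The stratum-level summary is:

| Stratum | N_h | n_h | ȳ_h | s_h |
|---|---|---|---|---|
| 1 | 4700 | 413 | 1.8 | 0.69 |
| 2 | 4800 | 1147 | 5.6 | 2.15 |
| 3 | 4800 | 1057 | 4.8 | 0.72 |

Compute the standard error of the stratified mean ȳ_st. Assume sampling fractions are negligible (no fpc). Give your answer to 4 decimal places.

SE(ȳ_st) ≈ 0.0252

V̂(ȳ_st) = Σ W_h² s_h²/n_h, with W_h = N_h/N and N = 14300:
  stratum 1: (4700/14300)²·0.69²/413 = 0.000124529
  stratum 2: (4800/14300)²·2.15²/1147 = 0.000454071
  stratum 3: (4800/14300)²·0.72²/1057 = 5.52587e-05
V̂(ȳ_st) = 0.000633859
SE(ȳ_st) = √0.000633859 = 0.0251766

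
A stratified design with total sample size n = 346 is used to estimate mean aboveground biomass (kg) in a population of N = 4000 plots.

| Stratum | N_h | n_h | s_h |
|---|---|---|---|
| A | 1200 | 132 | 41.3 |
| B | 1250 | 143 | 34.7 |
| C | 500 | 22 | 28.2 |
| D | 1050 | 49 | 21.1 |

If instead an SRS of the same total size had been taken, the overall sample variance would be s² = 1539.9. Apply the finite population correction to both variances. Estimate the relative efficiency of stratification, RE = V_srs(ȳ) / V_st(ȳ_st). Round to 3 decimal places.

V̂(ȳ_st) = Σ W_h² (1 − n_h/N_h) s_h²/n_h, with W_h = N_h/N and N = 4000:
  stratum A: (1200/4000)²·(1 − 132/1200)·41.3²/132 = 1.03504
  stratum B: (1250/4000)²·(1 − 143/1250)·34.7²/143 = 0.728217
  stratum C: (500/4000)²·(1 − 22/500)·28.2²/22 = 0.53995
  stratum D: (1050/4000)²·(1 − 49/1050)·21.1²/49 = 0.59686
V_st = 2.90007
V_srs = (1 − 346/4000)·1539.9/346 = 4.0656
Relative efficiency = V_srs / V_st = 4.0656/2.90007 = 1.4019

RE ≈ 1.402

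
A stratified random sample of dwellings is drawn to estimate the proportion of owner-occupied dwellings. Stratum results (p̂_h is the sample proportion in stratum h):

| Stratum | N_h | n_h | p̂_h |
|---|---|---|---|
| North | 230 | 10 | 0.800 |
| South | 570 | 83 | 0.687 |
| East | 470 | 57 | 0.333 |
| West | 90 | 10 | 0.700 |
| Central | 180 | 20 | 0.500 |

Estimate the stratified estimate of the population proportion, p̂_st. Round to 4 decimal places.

N = 1540; stratum weights W_h = N_h/N.
p̂_st = Σ W_h p̂_h = (230·0.800 + 570·0.687 + 470·0.333 + 90·0.700 + 180·0.500)/1540 = 0.57474

p̂_st ≈ 0.5747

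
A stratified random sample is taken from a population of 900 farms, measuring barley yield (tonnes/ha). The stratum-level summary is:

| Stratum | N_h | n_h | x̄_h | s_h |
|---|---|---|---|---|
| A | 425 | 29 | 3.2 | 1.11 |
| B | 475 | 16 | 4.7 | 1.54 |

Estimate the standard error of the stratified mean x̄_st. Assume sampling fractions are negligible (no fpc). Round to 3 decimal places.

SE(x̄_st) ≈ 0.225

V̂(x̄_st) = Σ W_h² s_h²/n_h, with W_h = N_h/N and N = 900:
  stratum A: (425/900)²·1.11²/29 = 0.00947416
  stratum B: (475/900)²·1.54²/16 = 0.041288
V̂(x̄_st) = 0.0507621
SE(x̄_st) = √0.0507621 = 0.225305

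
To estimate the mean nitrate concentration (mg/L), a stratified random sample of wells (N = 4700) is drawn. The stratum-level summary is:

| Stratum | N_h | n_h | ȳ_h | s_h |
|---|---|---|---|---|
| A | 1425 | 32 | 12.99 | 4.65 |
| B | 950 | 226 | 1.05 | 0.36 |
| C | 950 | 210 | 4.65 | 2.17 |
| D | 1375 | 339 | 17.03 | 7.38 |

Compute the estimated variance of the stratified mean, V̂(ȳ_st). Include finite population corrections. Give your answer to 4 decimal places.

V̂(ȳ_st) = Σ W_h² (1 − n_h/N_h) s_h²/n_h, with W_h = N_h/N and N = 4700:
  stratum A: (1425/4700)²·(1 − 32/1425)·4.65²/32 = 0.0607192
  stratum B: (950/4700)²·(1 − 226/950)·0.36²/226 = 1.78551e-05
  stratum C: (950/4700)²·(1 − 210/950)·2.17²/210 = 0.000713608
  stratum D: (1375/4700)²·(1 − 339/1375)·7.38²/339 = 0.0103605
V̂(ȳ_st) = 0.0718112

V̂(ȳ_st) ≈ 0.0718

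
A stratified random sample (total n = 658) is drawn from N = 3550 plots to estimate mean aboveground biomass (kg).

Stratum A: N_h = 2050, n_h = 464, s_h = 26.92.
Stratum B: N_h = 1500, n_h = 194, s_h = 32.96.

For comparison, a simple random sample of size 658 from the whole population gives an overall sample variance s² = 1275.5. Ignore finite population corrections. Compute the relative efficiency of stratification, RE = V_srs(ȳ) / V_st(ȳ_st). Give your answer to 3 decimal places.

RE ≈ 1.275

V̂(ȳ_st) = Σ W_h² s_h²/n_h, with W_h = N_h/N and N = 3550:
  stratum A: (2050/3550)²·26.92²/464 = 0.520815
  stratum B: (1500/3550)²·32.96²/194 = 0.999766
V_st = 1.52058
V_srs = s²/n = 1275.5/658 = 1.93845
Relative efficiency = V_srs / V_st = 1.93845/1.52058 = 1.2748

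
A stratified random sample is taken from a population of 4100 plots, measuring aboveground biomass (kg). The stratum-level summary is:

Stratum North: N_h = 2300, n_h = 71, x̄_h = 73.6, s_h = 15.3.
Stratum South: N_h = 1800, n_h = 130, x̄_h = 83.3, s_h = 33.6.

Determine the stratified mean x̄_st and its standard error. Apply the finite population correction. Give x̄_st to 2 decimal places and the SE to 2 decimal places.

x̄_st ≈ 77.86, SE ≈ 1.60

x̄_st = Σ W_h x̄_h = (2300·73.6 + 1800·83.3)/4100 = 77.85854
V̂(x̄_st) = Σ W_h² (1 − n_h/N_h) s_h²/n_h, with W_h = N_h/N and N = 4100:
  stratum North: (2300/4100)²·(1 − 71/2300)·15.3²/71 = 1.00553
  stratum South: (1800/4100)²·(1 − 130/1800)·33.6²/130 = 1.55295
V̂(x̄_st) = 2.55848
SE(x̄_st) = √2.55848 = 1.59952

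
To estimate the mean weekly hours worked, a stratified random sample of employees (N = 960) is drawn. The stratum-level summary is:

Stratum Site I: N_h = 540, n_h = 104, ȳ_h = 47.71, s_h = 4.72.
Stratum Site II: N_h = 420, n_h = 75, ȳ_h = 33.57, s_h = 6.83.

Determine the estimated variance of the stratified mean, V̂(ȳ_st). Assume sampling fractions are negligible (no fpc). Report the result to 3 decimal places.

V̂(ȳ_st) ≈ 0.187

V̂(ȳ_st) = Σ W_h² s_h²/n_h, with W_h = N_h/N and N = 960:
  stratum Site I: (540/960)²·4.72²/104 = 0.0677791
  stratum Site II: (420/960)²·6.83²/75 = 0.119052
V̂(ȳ_st) = 0.186831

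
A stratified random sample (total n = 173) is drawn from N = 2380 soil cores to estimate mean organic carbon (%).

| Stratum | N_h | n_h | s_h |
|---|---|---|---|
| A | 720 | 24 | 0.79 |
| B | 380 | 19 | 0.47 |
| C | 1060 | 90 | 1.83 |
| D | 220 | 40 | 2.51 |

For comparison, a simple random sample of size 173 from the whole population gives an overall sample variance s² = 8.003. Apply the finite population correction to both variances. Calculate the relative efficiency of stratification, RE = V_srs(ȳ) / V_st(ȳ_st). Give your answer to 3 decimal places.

V̂(ȳ_st) = Σ W_h² (1 − n_h/N_h) s_h²/n_h, with W_h = N_h/N and N = 2380:
  stratum A: (720/2380)²·(1 − 24/720)·0.79²/24 = 0.00230055
  stratum B: (380/2380)²·(1 − 19/380)·0.47²/19 = 0.000281565
  stratum C: (1060/2380)²·(1 − 90/1060)·1.83²/90 = 0.00675435
  stratum D: (220/2380)²·(1 − 40/220)·2.51²/40 = 0.0011011
V_st = 0.0104376
V_srs = (1 − 173/2380)·8.003/173 = 0.0428975
Relative efficiency = V_srs / V_st = 0.0428975/0.0104376 = 4.1099

RE ≈ 4.110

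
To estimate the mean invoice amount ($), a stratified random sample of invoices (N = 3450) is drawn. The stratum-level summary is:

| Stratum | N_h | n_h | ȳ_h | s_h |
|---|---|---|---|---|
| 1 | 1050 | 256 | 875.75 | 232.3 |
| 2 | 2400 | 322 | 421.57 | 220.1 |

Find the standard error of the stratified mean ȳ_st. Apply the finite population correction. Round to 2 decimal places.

SE(ȳ_st) ≈ 8.82

V̂(ȳ_st) = Σ W_h² (1 − n_h/N_h) s_h²/n_h, with W_h = N_h/N and N = 3450:
  stratum 1: (1050/3450)²·(1 − 256/1050)·232.3²/256 = 14.7649
  stratum 2: (2400/3450)²·(1 − 322/2400)·220.1²/322 = 63.0381
V̂(ȳ_st) = 77.8029
SE(ȳ_st) = √77.8029 = 8.8206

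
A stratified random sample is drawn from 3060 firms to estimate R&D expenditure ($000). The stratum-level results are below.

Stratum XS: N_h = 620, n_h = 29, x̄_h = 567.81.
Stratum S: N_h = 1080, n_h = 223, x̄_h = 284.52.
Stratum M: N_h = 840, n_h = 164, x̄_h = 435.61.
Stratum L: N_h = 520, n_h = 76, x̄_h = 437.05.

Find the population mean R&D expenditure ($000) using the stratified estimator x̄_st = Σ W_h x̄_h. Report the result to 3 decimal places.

x̄_st ≈ 409.314

N = Σ N_h = 3060. Stratum weights W_h = N_h/N.
x̄_st = (620·567.81 + 1080·284.52 + 840·435.61 + 520·437.05) / 3060 = 409.31444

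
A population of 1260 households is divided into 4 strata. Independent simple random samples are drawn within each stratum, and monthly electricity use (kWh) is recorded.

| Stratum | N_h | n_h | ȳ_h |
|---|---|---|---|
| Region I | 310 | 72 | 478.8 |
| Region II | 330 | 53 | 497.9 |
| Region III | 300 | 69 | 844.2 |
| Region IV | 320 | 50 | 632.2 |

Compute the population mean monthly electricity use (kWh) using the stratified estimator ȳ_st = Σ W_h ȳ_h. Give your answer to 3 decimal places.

ȳ_st ≈ 609.761

N = Σ N_h = 1260. Stratum weights W_h = N_h/N.
ȳ_st = (310·478.8 + 330·497.9 + 300·844.2 + 320·632.2) / 1260 = 609.76111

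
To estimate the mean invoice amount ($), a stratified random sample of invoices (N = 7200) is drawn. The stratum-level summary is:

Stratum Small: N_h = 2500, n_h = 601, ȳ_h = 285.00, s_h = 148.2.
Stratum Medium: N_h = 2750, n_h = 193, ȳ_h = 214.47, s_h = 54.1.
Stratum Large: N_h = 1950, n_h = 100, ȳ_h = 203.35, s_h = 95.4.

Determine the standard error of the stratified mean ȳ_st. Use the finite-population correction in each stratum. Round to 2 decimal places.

SE(ȳ_st) ≈ 3.43

V̂(ȳ_st) = Σ W_h² (1 − n_h/N_h) s_h²/n_h, with W_h = N_h/N and N = 7200:
  stratum Small: (2500/7200)²·(1 − 601/2500)·148.2²/601 = 3.34674
  stratum Medium: (2750/7200)²·(1 − 193/2750)·54.1²/193 = 2.05701
  stratum Large: (1950/7200)²·(1 − 100/1950)·95.4²/100 = 6.33342
V̂(ȳ_st) = 11.7372
SE(ȳ_st) = √11.7372 = 3.42595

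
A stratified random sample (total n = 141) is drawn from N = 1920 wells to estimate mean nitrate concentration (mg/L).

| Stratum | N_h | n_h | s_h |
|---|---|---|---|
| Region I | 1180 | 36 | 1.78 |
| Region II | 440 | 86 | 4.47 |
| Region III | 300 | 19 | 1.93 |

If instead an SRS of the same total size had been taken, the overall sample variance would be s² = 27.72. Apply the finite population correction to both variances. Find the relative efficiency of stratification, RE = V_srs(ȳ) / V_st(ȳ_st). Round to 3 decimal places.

V̂(ȳ_st) = Σ W_h² (1 − n_h/N_h) s_h²/n_h, with W_h = N_h/N and N = 1920:
  stratum Region I: (1180/1920)²·(1 − 36/1180)·1.78²/36 = 0.0322287
  stratum Region II: (440/1920)²·(1 − 86/440)·4.47²/86 = 0.0098168
  stratum Region III: (300/1920)²·(1 − 19/300)·1.93²/19 = 0.00448318
V_st = 0.0465287
V_srs = (1 − 141/1920)·27.72/141 = 0.182158
Relative efficiency = V_srs / V_st = 0.182158/0.0465287 = 3.9150

RE ≈ 3.915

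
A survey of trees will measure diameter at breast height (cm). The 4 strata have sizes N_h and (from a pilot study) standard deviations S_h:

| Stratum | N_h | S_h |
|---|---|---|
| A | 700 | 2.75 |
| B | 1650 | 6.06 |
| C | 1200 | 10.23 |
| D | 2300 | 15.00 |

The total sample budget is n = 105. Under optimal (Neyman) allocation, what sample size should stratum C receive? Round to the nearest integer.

Neyman allocation: n_h = n · N_h S_h / Σ N_i S_i, with n = 105.
  stratum A: N_h·S_h = 700·2.75 = 1925.00
  stratum B: N_h·S_h = 1650·6.06 = 9999.00
  stratum C: N_h·S_h = 1200·10.23 = 12276.00
  stratum D: N_h·S_h = 2300·15.00 = 34500.00
Σ N_h S_h = 58700.00
n for stratum C = 105·12276.00/58700.00 = 21.959 → 22

22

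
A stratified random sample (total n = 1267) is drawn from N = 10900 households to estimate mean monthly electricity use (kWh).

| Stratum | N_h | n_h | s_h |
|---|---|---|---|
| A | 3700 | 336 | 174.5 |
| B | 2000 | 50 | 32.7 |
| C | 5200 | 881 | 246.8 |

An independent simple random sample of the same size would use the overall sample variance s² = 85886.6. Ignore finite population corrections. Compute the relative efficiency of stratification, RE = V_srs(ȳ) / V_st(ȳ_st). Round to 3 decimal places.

RE ≈ 2.520

V̂(ȳ_st) = Σ W_h² s_h²/n_h, with W_h = N_h/N and N = 10900:
  stratum A: (3700/10900)²·174.5²/336 = 10.4424
  stratum B: (2000/10900)²·32.7²/50 = 0.72
  stratum C: (5200/10900)²·246.8²/881 = 15.735
V_st = 26.8975
V_srs = s²/n = 85886.6/1267 = 67.7874
Relative efficiency = V_srs / V_st = 67.7874/26.8975 = 2.5202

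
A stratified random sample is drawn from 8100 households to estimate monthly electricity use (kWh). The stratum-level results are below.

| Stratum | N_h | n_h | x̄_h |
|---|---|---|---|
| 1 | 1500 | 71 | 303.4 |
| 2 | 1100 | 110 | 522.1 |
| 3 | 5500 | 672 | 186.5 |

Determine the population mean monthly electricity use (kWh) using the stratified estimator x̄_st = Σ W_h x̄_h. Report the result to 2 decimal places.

x̄_st ≈ 253.72

N = Σ N_h = 8100. Stratum weights W_h = N_h/N.
x̄_st = (1500·303.4 + 1100·522.1 + 5500·186.5) / 8100 = 253.7235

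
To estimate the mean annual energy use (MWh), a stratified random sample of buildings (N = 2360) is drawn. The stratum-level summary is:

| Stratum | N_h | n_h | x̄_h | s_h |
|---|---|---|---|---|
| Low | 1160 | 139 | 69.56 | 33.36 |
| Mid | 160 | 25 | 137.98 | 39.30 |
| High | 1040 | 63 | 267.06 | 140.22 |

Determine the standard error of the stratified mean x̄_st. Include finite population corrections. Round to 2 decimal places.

V̂(x̄_st) = Σ W_h² (1 − n_h/N_h) s_h²/n_h, with W_h = N_h/N and N = 2360:
  stratum Low: (1160/2360)²·(1 − 139/1160)·33.36²/139 = 1.70254
  stratum Mid: (160/2360)²·(1 − 25/160)·39.30²/25 = 0.239593
  stratum High: (1040/2360)²·(1 − 63/1040)·140.22²/63 = 56.9355
V̂(x̄_st) = 58.8776
SE(x̄_st) = √58.8776 = 7.67318

SE(x̄_st) ≈ 7.67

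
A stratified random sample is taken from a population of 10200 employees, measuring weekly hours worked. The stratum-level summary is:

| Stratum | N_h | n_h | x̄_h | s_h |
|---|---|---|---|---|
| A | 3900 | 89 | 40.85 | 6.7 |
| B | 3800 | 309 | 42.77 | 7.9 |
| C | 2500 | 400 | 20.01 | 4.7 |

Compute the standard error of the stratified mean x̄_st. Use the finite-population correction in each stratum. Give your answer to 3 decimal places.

V̂(x̄_st) = Σ W_h² (1 − n_h/N_h) s_h²/n_h, with W_h = N_h/N and N = 10200:
  stratum A: (3900/10200)²·(1 − 89/3900)·6.7²/89 = 0.0720548
  stratum B: (3800/10200)²·(1 − 309/3800)·7.9²/309 = 0.0257531
  stratum C: (2500/10200)²·(1 − 400/2500)·4.7²/400 = 0.00278673
V̂(x̄_st) = 0.100595
SE(x̄_st) = √0.100595 = 0.317166

SE(x̄_st) ≈ 0.317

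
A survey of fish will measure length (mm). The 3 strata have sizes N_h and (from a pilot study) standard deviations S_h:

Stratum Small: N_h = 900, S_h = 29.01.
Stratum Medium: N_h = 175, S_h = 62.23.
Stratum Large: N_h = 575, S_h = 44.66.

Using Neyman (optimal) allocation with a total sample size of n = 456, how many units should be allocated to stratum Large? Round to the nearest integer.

Neyman allocation: n_h = n · N_h S_h / Σ N_i S_i, with n = 456.
  stratum Small: N_h·S_h = 900·29.01 = 26109.00
  stratum Medium: N_h·S_h = 175·62.23 = 10890.25
  stratum Large: N_h·S_h = 575·44.66 = 25679.50
Σ N_h S_h = 62678.75
n for stratum Large = 456·25679.50/62678.75 = 186.823 → 187

187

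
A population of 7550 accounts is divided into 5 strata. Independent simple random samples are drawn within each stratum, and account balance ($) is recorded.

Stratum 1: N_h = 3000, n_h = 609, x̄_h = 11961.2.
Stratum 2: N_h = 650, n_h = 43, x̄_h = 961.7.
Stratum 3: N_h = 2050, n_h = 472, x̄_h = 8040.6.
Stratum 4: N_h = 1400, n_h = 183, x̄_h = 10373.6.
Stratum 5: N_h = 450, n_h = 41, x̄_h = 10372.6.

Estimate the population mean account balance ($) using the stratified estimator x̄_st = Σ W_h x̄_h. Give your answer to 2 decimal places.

N = Σ N_h = 7550. Stratum weights W_h = N_h/N.
x̄_st = (3000·11961.2 + 650·961.7 + 2050·8040.6 + 1400·10373.6 + 450·10372.6) / 7550 = 9560.6152

x̄_st ≈ 9560.62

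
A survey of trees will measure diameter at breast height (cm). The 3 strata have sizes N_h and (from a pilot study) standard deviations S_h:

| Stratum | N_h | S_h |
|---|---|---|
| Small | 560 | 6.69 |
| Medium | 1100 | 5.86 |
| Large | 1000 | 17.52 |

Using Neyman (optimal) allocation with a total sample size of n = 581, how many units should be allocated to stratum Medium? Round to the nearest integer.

135

Neyman allocation: n_h = n · N_h S_h / Σ N_i S_i, with n = 581.
  stratum Small: N_h·S_h = 560·6.69 = 3746.40
  stratum Medium: N_h·S_h = 1100·5.86 = 6446.00
  stratum Large: N_h·S_h = 1000·17.52 = 17520.00
Σ N_h S_h = 27712.40
n for stratum Medium = 581·6446.00/27712.40 = 135.143 → 135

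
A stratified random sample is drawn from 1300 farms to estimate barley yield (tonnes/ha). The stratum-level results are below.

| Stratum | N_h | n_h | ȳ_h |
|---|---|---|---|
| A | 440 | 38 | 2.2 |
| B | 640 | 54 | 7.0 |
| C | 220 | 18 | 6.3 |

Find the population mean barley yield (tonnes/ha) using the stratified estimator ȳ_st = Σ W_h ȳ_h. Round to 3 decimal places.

N = Σ N_h = 1300. Stratum weights W_h = N_h/N.
ȳ_st = (440·2.2 + 640·7.0 + 220·6.3) / 1300 = 5.25692

ȳ_st ≈ 5.257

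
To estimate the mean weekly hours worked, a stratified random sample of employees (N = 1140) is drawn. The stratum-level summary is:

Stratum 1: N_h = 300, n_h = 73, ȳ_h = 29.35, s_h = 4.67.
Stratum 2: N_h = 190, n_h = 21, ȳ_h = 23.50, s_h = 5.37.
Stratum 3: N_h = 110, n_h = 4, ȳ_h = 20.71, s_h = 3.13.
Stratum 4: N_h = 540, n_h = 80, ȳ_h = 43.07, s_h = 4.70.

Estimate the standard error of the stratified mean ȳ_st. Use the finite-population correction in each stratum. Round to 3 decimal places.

V̂(ȳ_st) = Σ W_h² (1 − n_h/N_h) s_h²/n_h, with W_h = N_h/N and N = 1140:
  stratum 1: (300/1140)²·(1 − 73/300)·4.67²/73 = 0.0156548
  stratum 2: (190/1140)²·(1 − 21/190)·5.37²/21 = 0.0339281
  stratum 3: (110/1140)²·(1 − 4/110)·3.13²/4 = 0.0219744
  stratum 4: (540/1140)²·(1 − 80/540)·4.70²/80 = 0.0527774
V̂(ȳ_st) = 0.124335
SE(ȳ_st) = √0.124335 = 0.352611

SE(ȳ_st) ≈ 0.353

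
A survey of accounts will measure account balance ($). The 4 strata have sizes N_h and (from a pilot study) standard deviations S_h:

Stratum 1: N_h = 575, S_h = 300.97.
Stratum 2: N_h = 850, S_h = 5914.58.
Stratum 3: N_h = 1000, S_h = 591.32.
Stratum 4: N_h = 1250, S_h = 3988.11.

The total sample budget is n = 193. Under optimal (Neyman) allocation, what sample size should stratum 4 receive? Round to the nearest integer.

Neyman allocation: n_h = n · N_h S_h / Σ N_i S_i, with n = 193.
  stratum 1: N_h·S_h = 575·300.97 = 173057.75
  stratum 2: N_h·S_h = 850·5914.58 = 5027393.00
  stratum 3: N_h·S_h = 1000·591.32 = 591320.00
  stratum 4: N_h·S_h = 1250·3988.11 = 4985137.50
Σ N_h S_h = 10776908.25
n for stratum 4 = 193·4985137.50/10776908.25 = 89.277 → 89

89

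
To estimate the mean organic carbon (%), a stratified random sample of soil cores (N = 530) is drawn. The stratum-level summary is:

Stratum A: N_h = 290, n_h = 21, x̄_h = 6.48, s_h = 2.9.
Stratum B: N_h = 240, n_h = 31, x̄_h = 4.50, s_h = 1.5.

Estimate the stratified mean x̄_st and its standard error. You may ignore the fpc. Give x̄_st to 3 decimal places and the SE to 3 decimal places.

x̄_st ≈ 5.583, SE ≈ 0.367

x̄_st = Σ W_h x̄_h = (290·6.48 + 240·4.50)/530 = 5.58340
V̂(x̄_st) = Σ W_h² s_h²/n_h, with W_h = N_h/N and N = 530:
  stratum A: (290/530)²·2.9²/21 = 0.1199
  stratum B: (240/530)²·1.5²/31 = 0.014883
V̂(x̄_st) = 0.134784
SE(x̄_st) = √0.134784 = 0.367129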